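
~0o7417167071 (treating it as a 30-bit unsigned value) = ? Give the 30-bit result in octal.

0o0360610706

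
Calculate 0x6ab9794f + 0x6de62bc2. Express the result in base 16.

Add column by column in base 16, right to left:
  f+2 = 1 carry 1
  4+c+1 = 1 carry 1
  9+b+1 = 5 carry 1
  7+2+1 = a
  9+6 = f
  b+e = 9 carry 1
  a+d+1 = 8 carry 1
  6+6+1 = d

0xd89fa511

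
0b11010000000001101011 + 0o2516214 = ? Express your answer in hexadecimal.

0x179CF7

0b11010000000001101011 = 0xD006B in hexadecimal.
0o2516214 = 0xA9C8C in hexadecimal.
Add column by column in base 16, right to left:
  B+C = 7 carry 1
  6+8+1 = F
  0+C = C
  0+9 = 9
  D+A = 7 carry 1
  final carry 1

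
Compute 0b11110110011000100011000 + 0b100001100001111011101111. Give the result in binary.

Add column by column in base 2, right to left:
  0+1 = 1
  0+1 = 1
  0+1 = 1
  1+1 = 0 carry 1
  1+0+1 = 0 carry 1
  0+1+1 = 0 carry 1
  0+1+1 = 0 carry 1
  0+1+1 = 0 carry 1
  1+0+1 = 0 carry 1
  0+1+1 = 0 carry 1
  0+1+1 = 0 carry 1
  0+1+1 = 0 carry 1
  1+1+1 = 1 carry 1
  1+0+1 = 0 carry 1
  0+0+1 = 1
  0+0 = 0
  1+0 = 1
  1+1 = 0 carry 1
  0+1+1 = 0 carry 1
  1+0+1 = 0 carry 1
  1+0+1 = 0 carry 1
  1+0+1 = 0 carry 1
  1+0+1 = 0 carry 1
  0+1+1 = 0 carry 1
  final carry 1

0b1000000010101000000000111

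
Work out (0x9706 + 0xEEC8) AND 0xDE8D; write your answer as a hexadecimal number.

Add column by column in base 16, right to left:
  6+8 = E
  0+C = C
  7+E = 5 carry 1
  9+E+1 = 8 carry 1
  final carry 1
Sum = 0x185CE; now AND with 0xDE8D:
  1&0=0, 8&D=8, 5&E=4, C&8=8, E&D=C

0x848C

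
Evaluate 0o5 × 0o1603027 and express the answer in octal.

Multiply each base-8 digit by 5, carrying:
  7×5 = 35 → write 3 carry 4
  2×5+4 = 14 → write 6 carry 1
  0×5+1 = 1 → write 1
  3×5 = 15 → write 7 carry 1
  0×5+1 = 1 → write 1
  6×5 = 30 → write 6 carry 3
  1×5+3 = 8 → write 0 carry 1
  remaining carry: 1

0o10617163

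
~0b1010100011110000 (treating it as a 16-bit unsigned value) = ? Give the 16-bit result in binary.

Invert each bit: 1010100011110000 → 0101011100001111.

0b0101011100001111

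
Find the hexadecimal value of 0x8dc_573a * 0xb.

0x6177bf7e

Multiply each base-16 digit by 11, carrying:
  a×11 = 110 → write e carry 6
  3×11+6 = 39 → write 7 carry 2
  7×11+2 = 79 → write f carry 4
  5×11+4 = 59 → write b carry 3
  c×11+3 = 135 → write 7 carry 8
  d×11+8 = 151 → write 7 carry 9
  8×11+9 = 97 → write 1 carry 6
  remaining carry: 6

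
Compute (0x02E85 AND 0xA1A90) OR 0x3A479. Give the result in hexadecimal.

0x3AEF9

0x02E85 AND 0xA1A90 = 0x00A80.
Then OR with 0x3A479.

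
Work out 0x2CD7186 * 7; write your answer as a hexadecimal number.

0x139E1AAA

Multiply each base-16 digit by 7, carrying:
  6×7 = 42 → write A carry 2
  8×7+2 = 58 → write A carry 3
  1×7+3 = 10 → write A
  7×7 = 49 → write 1 carry 3
  D×7+3 = 94 → write E carry 5
  C×7+5 = 89 → write 9 carry 5
  2×7+5 = 19 → write 3 carry 1
  remaining carry: 1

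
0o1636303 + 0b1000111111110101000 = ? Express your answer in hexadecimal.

0xBBC6B

0o1636303 = 0x73CC3 in hexadecimal.
0b1000111111110101000 = 0x47FA8 in hexadecimal.
Add column by column in base 16, right to left:
  3+8 = B
  C+A = 6 carry 1
  C+F+1 = C carry 1
  3+7+1 = B
  7+4 = B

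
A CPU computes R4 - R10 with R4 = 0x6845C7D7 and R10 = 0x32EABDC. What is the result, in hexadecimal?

0x65171BFB

Subtract column by column in base 16:
  7-C → B (borrow)
  D-D-1 → F (borrow)
  7-B-1 → B (borrow)
  C-A-1 → 1
  5-E → 7 (borrow)
  4-2-1 → 1
  8-3 → 5
  6-0 → 6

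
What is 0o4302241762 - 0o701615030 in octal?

0o3400424732

Subtract column by column in base 8:
  2-0 → 2
  6-3 → 3
  7-0 → 7
  1-5 → 4 (borrow)
  4-1-1 → 2
  2-6 → 4 (borrow)
  2-1-1 → 0
  0-0 → 0
  3-7 → 4 (borrow)
  4-0-1 → 3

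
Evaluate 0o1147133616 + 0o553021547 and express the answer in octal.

0o1722155365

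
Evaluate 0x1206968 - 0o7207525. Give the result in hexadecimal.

0x1035A13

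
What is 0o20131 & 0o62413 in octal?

0o20011

AND each oct digit independently (no carries):
  2&6=2, 0&2=0, 1&4=0, 3&1=1, 1&3=1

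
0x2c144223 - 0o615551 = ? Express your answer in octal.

0x2c144223 = 0o5405041043 in octal.
Subtract column by column in base 8:
  3-1 → 2
  4-5 → 7 (borrow)
  0-5-1 → 2 (borrow)
  1-5-1 → 3 (borrow)
  4-1-1 → 2
  0-6 → 2 (borrow)
  5-0-1 → 4
  0-0 → 0
  4-0 → 4
  5-0 → 5

0o5404223272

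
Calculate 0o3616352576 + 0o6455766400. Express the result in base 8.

Add column by column in base 8, right to left:
  6+0 = 6
  7+0 = 7
  5+4 = 1 carry 1
  2+6+1 = 1 carry 1
  5+6+1 = 4 carry 1
  3+7+1 = 3 carry 1
  6+5+1 = 4 carry 1
  1+5+1 = 7
  6+4 = 2 carry 1
  3+6+1 = 2 carry 1
  final carry 1

0o12274341176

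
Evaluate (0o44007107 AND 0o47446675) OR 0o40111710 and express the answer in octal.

0o44117715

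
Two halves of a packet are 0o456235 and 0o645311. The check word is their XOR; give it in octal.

0o213124

XOR each oct digit independently (no carries):
  4^6=2, 5^4=1, 6^5=3, 2^3=1, 3^1=2, 5^1=4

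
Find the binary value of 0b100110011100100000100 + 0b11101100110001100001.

0b1000100000010101100101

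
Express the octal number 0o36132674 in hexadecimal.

0x78B5BC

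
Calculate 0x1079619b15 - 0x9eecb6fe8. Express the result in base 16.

Subtract column by column in base 16:
  5-8 → d (borrow)
  1-e-1 → 2 (borrow)
  b-f-1 → b (borrow)
  9-6-1 → 2
  1-b → 6 (borrow)
  6-c-1 → 9 (borrow)
  9-e-1 → a (borrow)
  7-e-1 → 8 (borrow)
  0-9-1 → 6 (borrow)
  1-0-1 → 0

0x68a962b2d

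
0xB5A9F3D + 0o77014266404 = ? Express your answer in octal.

0xB5A9F3D = 0o1326517475 in octal.
Add column by column in base 8, right to left:
  5+4 = 1 carry 1
  7+0+1 = 0 carry 1
  4+4+1 = 1 carry 1
  7+6+1 = 6 carry 1
  1+6+1 = 0 carry 1
  5+2+1 = 0 carry 1
  6+4+1 = 3 carry 1
  2+1+1 = 4
  3+0 = 3
  1+7 = 0 carry 1
  0+7+1 = 0 carry 1
  final carry 1

0o100343006101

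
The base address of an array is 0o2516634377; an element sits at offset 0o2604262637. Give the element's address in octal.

0o5323117236

Add column by column in base 8, right to left:
  7+7 = 6 carry 1
  7+3+1 = 3 carry 1
  3+6+1 = 2 carry 1
  4+2+1 = 7
  3+6 = 1 carry 1
  6+2+1 = 1 carry 1
  6+4+1 = 3 carry 1
  1+0+1 = 2
  5+6 = 3 carry 1
  2+2+1 = 5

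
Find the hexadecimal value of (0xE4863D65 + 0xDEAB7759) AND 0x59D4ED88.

Add column by column in base 16, right to left:
  5+9 = E
  6+5 = B
  D+7 = 4 carry 1
  3+7+1 = B
  6+B = 1 carry 1
  8+A+1 = 3 carry 1
  4+E+1 = 3 carry 1
  E+D+1 = C carry 1
  final carry 1
Sum = 0x1C331B4BE; now AND with 0x59D4ED88:
  1&0=0, C&5=4, 3&9=1, 3&D=1, 1&4=0, B&E=A, 4&D=4, B&8=8, E&8=8

0x4110A488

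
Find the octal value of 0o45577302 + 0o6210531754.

0o6256331256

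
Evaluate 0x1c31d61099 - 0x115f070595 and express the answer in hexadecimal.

0xad2cf0b04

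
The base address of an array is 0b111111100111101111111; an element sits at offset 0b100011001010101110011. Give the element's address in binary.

Add column by column in base 2, right to left:
  1+1 = 0 carry 1
  1+1+1 = 1 carry 1
  1+0+1 = 0 carry 1
  1+0+1 = 0 carry 1
  1+1+1 = 1 carry 1
  1+1+1 = 1 carry 1
  1+1+1 = 1 carry 1
  0+0+1 = 1
  1+1 = 0 carry 1
  1+0+1 = 0 carry 1
  1+1+1 = 1 carry 1
  1+0+1 = 0 carry 1
  0+1+1 = 0 carry 1
  0+0+1 = 1
  1+0 = 1
  1+1 = 0 carry 1
  1+1+1 = 1 carry 1
  1+0+1 = 0 carry 1
  1+0+1 = 0 carry 1
  1+0+1 = 0 carry 1
  1+1+1 = 1 carry 1
  final carry 1

0b1100010110010011110010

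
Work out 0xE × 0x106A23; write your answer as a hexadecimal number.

Multiply each base-16 digit by 14, carrying:
  3×14 = 42 → write A carry 2
  2×14+2 = 30 → write E carry 1
  A×14+1 = 141 → write D carry 8
  6×14+8 = 92 → write C carry 5
  0×14+5 = 5 → write 5
  1×14 = 14 → write E

0xE5CDEA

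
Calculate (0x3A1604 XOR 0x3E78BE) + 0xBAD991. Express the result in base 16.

0xBF484B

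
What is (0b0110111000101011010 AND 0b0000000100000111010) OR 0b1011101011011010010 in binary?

0b0110111000101011010 AND 0b0000000100000111010 = 0b0000000000000011010.
Then OR with 0b1011101011011010010.

0b1011101011011011010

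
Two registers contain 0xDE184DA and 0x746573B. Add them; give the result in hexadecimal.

Add column by column in base 16, right to left:
  A+B = 5 carry 1
  D+3+1 = 1 carry 1
  4+7+1 = C
  8+5 = D
  1+6 = 7
  E+4 = 2 carry 1
  D+7+1 = 5 carry 1
  final carry 1

0x1527DC15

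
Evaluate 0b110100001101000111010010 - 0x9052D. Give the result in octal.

0b110100001101000111010010 = 0o64150722 in octal.
0x9052D = 0o2202455 in octal.
Subtract column by column in base 8:
  2-5 → 5 (borrow)
  2-5-1 → 4 (borrow)
  7-4-1 → 2
  0-2 → 6 (borrow)
  5-0-1 → 4
  1-2 → 7 (borrow)
  4-2-1 → 1
  6-0 → 6

0o61746245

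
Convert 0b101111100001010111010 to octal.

0o5741272

Group the bits in threes: 101 111 100 001 010 111 010 → 5741272.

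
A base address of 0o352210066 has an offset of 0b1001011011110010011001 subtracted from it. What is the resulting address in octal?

0o340651635

0b1001011011110010011001 = 0o11336231 in octal.
Subtract column by column in base 8:
  6-1 → 5
  6-3 → 3
  0-2 → 6 (borrow)
  0-6-1 → 1 (borrow)
  1-3-1 → 5 (borrow)
  2-3-1 → 6 (borrow)
  2-1-1 → 0
  5-1 → 4
  3-0 → 3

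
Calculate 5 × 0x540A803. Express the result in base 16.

0x1A43480F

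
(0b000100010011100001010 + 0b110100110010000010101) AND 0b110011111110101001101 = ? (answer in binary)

0b110001000100100001101

Add column by column in base 2, right to left:
  0+1 = 1
  1+0 = 1
  0+1 = 1
  1+0 = 1
  0+1 = 1
  0+0 = 0
  0+0 = 0
  0+0 = 0
  1+0 = 1
  1+0 = 1
  1+1 = 0 carry 1
  0+0+1 = 1
  0+0 = 0
  1+1 = 0 carry 1
  0+1+1 = 0 carry 1
  0+0+1 = 1
  0+0 = 0
  1+1 = 0 carry 1
  0+0+1 = 1
  0+1 = 1
  0+1 = 1
Sum = 0b111001000101100011111; now AND with 0b110011111110101001101:
  111001000101100011111
& 110011111110101001101
= 110001000100100001101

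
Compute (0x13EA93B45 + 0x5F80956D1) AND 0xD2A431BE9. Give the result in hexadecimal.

0x522021200

Add column by column in base 16, right to left:
  5+1 = 6
  4+D = 1 carry 1
  B+6+1 = 2 carry 1
  3+5+1 = 9
  9+9 = 2 carry 1
  A+0+1 = B
  E+8 = 6 carry 1
  3+F+1 = 3 carry 1
  1+5+1 = 7
Sum = 0x736B29216; now AND with 0xD2A431BE9:
  7&D=5, 3&2=2, 6&A=2, B&4=0, 2&3=2, 9&1=1, 2&B=2, 1&E=0, 6&9=0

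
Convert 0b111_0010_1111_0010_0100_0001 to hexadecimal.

Group the bits into nibbles: 0111 0010 1111 0010 0100 0001 → 72F241.

0x72F241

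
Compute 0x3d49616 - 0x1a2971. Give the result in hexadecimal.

0x3ba6ca5

Subtract column by column in base 16:
  6-1 → 5
  1-7 → a (borrow)
  6-9-1 → c (borrow)
  9-2-1 → 6
  4-a → a (borrow)
  d-1-1 → b
  3-0 → 3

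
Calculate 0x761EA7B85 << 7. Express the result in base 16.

0x3B0F53DC280

7 bits is not a whole number of base-16 digits; in binary: 11101100001111010100111101110000101 << 7 = 111011000011110101001111011100001010000000.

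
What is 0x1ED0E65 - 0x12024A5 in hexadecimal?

Subtract column by column in base 16:
  5-5 → 0
  6-A → C (borrow)
  E-4-1 → 9
  0-2 → E (borrow)
  D-0-1 → C
  E-2 → C
  1-1 → 0

0xCCE9C0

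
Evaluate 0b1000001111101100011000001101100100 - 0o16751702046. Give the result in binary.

0b110011000000010011111111100111110

0o16751702046 = 0b1110111101001111000010000100110 in binary.
Subtract column by column in base 2:
  0-0 → 0
  0-1 → 1 (borrow)
  1-1-1 → 1 (borrow)
  0-0-1 → 1 (borrow)
  0-0-1 → 1 (borrow)
  1-1-1 → 1 (borrow)
  1-0-1 → 0
  0-0 → 0
  1-0 → 1
  1-0 → 1
  0-1 → 1 (borrow)
  0-0-1 → 1 (borrow)
  0-0-1 → 1 (borrow)
  0-0-1 → 1 (borrow)
  0-0-1 → 1 (borrow)
  1-1-1 → 1 (borrow)
  1-1-1 → 1 (borrow)
  0-1-1 → 0 (borrow)
  0-1-1 → 0 (borrow)
  0-0-1 → 1 (borrow)
  1-0-1 → 0
  1-1 → 0
  0-0 → 0
  1-1 → 0
  1-1 → 0
  1-1 → 0
  1-1 → 0
  1-0 → 1
  0-1 → 1 (borrow)
  0-1-1 → 0 (borrow)
  0-1-1 → 0 (borrow)
  0-0-1 → 1 (borrow)
  0-0-1 → 1 (borrow)
  1-0-1 → 0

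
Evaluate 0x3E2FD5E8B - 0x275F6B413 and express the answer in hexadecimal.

0x16D06AA78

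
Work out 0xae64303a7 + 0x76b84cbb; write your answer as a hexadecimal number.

0xb5cfb5062

Add column by column in base 16, right to left:
  7+b = 2 carry 1
  a+b+1 = 6 carry 1
  3+c+1 = 0 carry 1
  0+4+1 = 5
  3+8 = b
  4+b = f
  6+6 = c
  e+7 = 5 carry 1
  a+0+1 = b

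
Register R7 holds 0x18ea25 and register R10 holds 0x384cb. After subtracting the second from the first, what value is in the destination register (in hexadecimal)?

Subtract column by column in base 16:
  5-b → a (borrow)
  2-c-1 → 5 (borrow)
  a-4-1 → 5
  e-8 → 6
  8-3 → 5
  1-0 → 1

0x15655a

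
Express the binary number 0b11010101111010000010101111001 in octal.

0o3257202571

Group the bits in threes: 011 010 101 111 010 000 010 101 111 001 → 3257202571.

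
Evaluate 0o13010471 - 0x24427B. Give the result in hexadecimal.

0x7CEBE

0o13010471 = 0x2C1139 in hexadecimal.
Subtract column by column in base 16:
  9-B → E (borrow)
  3-7-1 → B (borrow)
  1-2-1 → E (borrow)
  1-4-1 → C (borrow)
  C-4-1 → 7
  2-2 → 0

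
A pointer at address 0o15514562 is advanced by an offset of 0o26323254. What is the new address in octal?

Add column by column in base 8, right to left:
  2+4 = 6
  6+5 = 3 carry 1
  5+2+1 = 0 carry 1
  4+3+1 = 0 carry 1
  1+2+1 = 4
  5+3 = 0 carry 1
  5+6+1 = 4 carry 1
  1+2+1 = 4

0o44040036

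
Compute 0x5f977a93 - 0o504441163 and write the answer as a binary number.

0x5f977a93 = 0b1011111100101110111101010010011 in binary.
0o504441163 = 0b101000100100100001001110011 in binary.
Subtract column by column in base 2:
  1-1 → 0
  1-1 → 0
  0-0 → 0
  0-0 → 0
  1-1 → 0
  0-1 → 1 (borrow)
  0-1-1 → 0 (borrow)
  1-0-1 → 0
  0-0 → 0
  1-1 → 0
  0-0 → 0
  1-0 → 1
  1-0 → 1
  1-0 → 1
  1-1 → 0
  0-0 → 0
  1-0 → 1
  1-1 → 0
  1-0 → 1
  0-0 → 0
  1-1 → 0
  0-0 → 0
  0-0 → 0
  1-0 → 1
  1-1 → 0
  1-0 → 1
  1-1 → 0
  1-0 → 1
  1-0 → 1
  0-0 → 0
  1-0 → 1

0b1011010100001010011100000100000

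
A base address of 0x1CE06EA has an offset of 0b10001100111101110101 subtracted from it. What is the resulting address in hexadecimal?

0b10001100111101110101 = 0x8CF75 in hexadecimal.
Subtract column by column in base 16:
  A-5 → 5
  E-7 → 7
  6-F → 7 (borrow)
  0-C-1 → 3 (borrow)
  E-8-1 → 5
  C-0 → C
  1-0 → 1

0x1C53775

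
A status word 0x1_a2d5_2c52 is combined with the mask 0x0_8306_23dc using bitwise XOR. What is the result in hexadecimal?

0x121d30f8e

XOR each hex digit independently (no carries):
  1^0=1, a^8=2, 2^3=1, d^0=d, 5^6=3, 2^2=0, c^3=f, 5^d=8, 2^c=e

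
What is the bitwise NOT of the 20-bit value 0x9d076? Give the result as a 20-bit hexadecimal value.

Each hex digit d becomes f−d:
  9→6, d→2, 0→f, 7→8, 6→9

0x62f89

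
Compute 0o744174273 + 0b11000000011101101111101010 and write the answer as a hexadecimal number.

0xA92D4A5

0o744174273 = 0x790F8BB in hexadecimal.
0b11000000011101101111101010 = 0x301DBEA in hexadecimal.
Add column by column in base 16, right to left:
  B+A = 5 carry 1
  B+E+1 = A carry 1
  8+B+1 = 4 carry 1
  F+D+1 = D carry 1
  0+1+1 = 2
  9+0 = 9
  7+3 = A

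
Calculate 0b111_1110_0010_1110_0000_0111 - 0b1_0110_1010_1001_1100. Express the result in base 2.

0b11111001100001101101011

Subtract column by column in base 2:
  1-0 → 1
  1-0 → 1
  1-1 → 0
  0-1 → 1 (borrow)
  0-1-1 → 0 (borrow)
  0-0-1 → 1 (borrow)
  0-0-1 → 1 (borrow)
  0-1-1 → 0 (borrow)
  0-0-1 → 1 (borrow)
  1-1-1 → 1 (borrow)
  1-0-1 → 0
  1-1 → 0
  0-0 → 0
  1-1 → 0
  0-1 → 1 (borrow)
  0-0-1 → 1 (borrow)
  0-1-1 → 0 (borrow)
  1-0-1 → 0
  1-0 → 1
  1-0 → 1
  1-0 → 1
  1-0 → 1
  1-0 → 1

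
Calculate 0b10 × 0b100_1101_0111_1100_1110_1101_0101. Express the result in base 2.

Multiply each base-2 digit by 2, carrying:
  1×2 = 2 → write 0 carry 1
  0×2+1 = 1 → write 1
  1×2 = 2 → write 0 carry 1
  0×2+1 = 1 → write 1
  1×2 = 2 → write 0 carry 1
  0×2+1 = 1 → write 1
  1×2 = 2 → write 0 carry 1
  1×2+1 = 3 → write 1 carry 1
  0×2+1 = 1 → write 1
  1×2 = 2 → write 0 carry 1
  1×2+1 = 3 → write 1 carry 1
  1×2+1 = 3 → write 1 carry 1
  0×2+1 = 1 → write 1
  0×2 = 0 → write 0
  1×2 = 2 → write 0 carry 1
  1×2+1 = 3 → write 1 carry 1
  1×2+1 = 3 → write 1 carry 1
  1×2+1 = 3 → write 1 carry 1
  1×2+1 = 3 → write 1 carry 1
  0×2+1 = 1 → write 1
  1×2 = 2 → write 0 carry 1
  0×2+1 = 1 → write 1
  1×2 = 2 → write 0 carry 1
  1×2+1 = 3 → write 1 carry 1
  0×2+1 = 1 → write 1
  0×2 = 0 → write 0
  1×2 = 2 → write 0 carry 1
  remaining carry: 1

0b1001101011111001110110101010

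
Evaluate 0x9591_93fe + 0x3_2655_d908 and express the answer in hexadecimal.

0x3bbe76d06

Add column by column in base 16, right to left:
  e+8 = 6 carry 1
  f+0+1 = 0 carry 1
  3+9+1 = d
  9+d = 6 carry 1
  1+5+1 = 7
  9+5 = e
  5+6 = b
  9+2 = b
  0+3 = 3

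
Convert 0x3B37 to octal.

Expand each hex digit to 4 bits: 3=0011 B=1011 3=0011 7=0111.
Group the bits in threes: 011 101 100 110 111 → 35467.

0o35467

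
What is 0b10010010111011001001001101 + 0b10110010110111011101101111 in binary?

0b101000101110010100110111100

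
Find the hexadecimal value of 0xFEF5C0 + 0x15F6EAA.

Add column by column in base 16, right to left:
  0+A = A
  C+A = 6 carry 1
  5+E+1 = 4 carry 1
  F+6+1 = 6 carry 1
  E+F+1 = E carry 1
  F+5+1 = 5 carry 1
  0+1+1 = 2

0x25E646A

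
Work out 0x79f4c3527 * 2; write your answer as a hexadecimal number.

Multiply each base-16 digit by 2, carrying:
  7×2 = 14 → write e
  2×2 = 4 → write 4
  5×2 = 10 → write a
  3×2 = 6 → write 6
  c×2 = 24 → write 8 carry 1
  4×2+1 = 9 → write 9
  f×2 = 30 → write e carry 1
  9×2+1 = 19 → write 3 carry 1
  7×2+1 = 15 → write f

0xf3e986a4e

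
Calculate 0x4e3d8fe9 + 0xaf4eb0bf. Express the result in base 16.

0xfd8c40a8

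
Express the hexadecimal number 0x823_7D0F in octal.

Expand each hex digit to 4 bits: 8=1000 2=0010 3=0011 7=0111 D=1101 0=0000 F=1111.
Group the bits in threes: 001 000 001 000 110 111 110 100 001 111 → 1010676417.

0o1010676417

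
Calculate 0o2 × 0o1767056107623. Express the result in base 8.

0o3756134217446

Multiply each base-8 digit by 2, carrying:
  3×2 = 6 → write 6
  2×2 = 4 → write 4
  6×2 = 12 → write 4 carry 1
  7×2+1 = 15 → write 7 carry 1
  0×2+1 = 1 → write 1
  1×2 = 2 → write 2
  6×2 = 12 → write 4 carry 1
  5×2+1 = 11 → write 3 carry 1
  0×2+1 = 1 → write 1
  7×2 = 14 → write 6 carry 1
  6×2+1 = 13 → write 5 carry 1
  7×2+1 = 15 → write 7 carry 1
  1×2+1 = 3 → write 3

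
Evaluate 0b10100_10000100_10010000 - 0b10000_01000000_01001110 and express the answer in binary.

0b1000100010001000010

Subtract column by column in base 2:
  0-0 → 0
  0-1 → 1 (borrow)
  0-1-1 → 0 (borrow)
  0-1-1 → 0 (borrow)
  1-0-1 → 0
  0-0 → 0
  0-1 → 1 (borrow)
  1-0-1 → 0
  0-0 → 0
  0-0 → 0
  1-0 → 1
  0-0 → 0
  0-0 → 0
  0-0 → 0
  0-1 → 1 (borrow)
  1-0-1 → 0
  0-0 → 0
  0-0 → 0
  1-0 → 1
  0-0 → 0
  1-1 → 0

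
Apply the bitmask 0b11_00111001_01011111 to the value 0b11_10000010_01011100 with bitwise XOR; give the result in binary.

0b001011101100000011

XOR bit by bit (1 where the bits differ):
  111000001001011100
^ 110011100101011111
= 001011101100000011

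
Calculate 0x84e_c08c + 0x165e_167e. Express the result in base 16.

0x1eacd70a

Add column by column in base 16, right to left:
  c+e = a carry 1
  8+7+1 = 0 carry 1
  0+6+1 = 7
  c+1 = d
  e+e = c carry 1
  4+5+1 = a
  8+6 = e
  0+1 = 1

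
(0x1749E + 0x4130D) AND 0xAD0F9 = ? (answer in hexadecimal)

Add column by column in base 16, right to left:
  E+D = B carry 1
  9+0+1 = A
  4+3 = 7
  7+1 = 8
  1+4 = 5
Sum = 0x587AB; now AND with 0xAD0F9:
  5&A=0, 8&D=8, 7&0=0, A&F=A, B&9=9

0x80A9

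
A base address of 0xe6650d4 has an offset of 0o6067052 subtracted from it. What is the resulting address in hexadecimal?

0o6067052 = 0x186e2a in hexadecimal.
Subtract column by column in base 16:
  4-a → a (borrow)
  d-2-1 → a
  0-e → 2 (borrow)
  5-6-1 → e (borrow)
  6-8-1 → d (borrow)
  6-1-1 → 4
  e-0 → e

0xe4de2aa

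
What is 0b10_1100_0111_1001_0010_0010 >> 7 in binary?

0b101100011110010

Right shift by 7: drop the 7 least-significant bits.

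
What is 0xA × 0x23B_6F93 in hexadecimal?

Multiply each base-16 digit by 10, carrying:
  3×10 = 30 → write E carry 1
  9×10+1 = 91 → write B carry 5
  F×10+5 = 155 → write B carry 9
  6×10+9 = 69 → write 5 carry 4
  B×10+4 = 114 → write 2 carry 7
  3×10+7 = 37 → write 5 carry 2
  2×10+2 = 22 → write 6 carry 1
  remaining carry: 1

0x16525BBE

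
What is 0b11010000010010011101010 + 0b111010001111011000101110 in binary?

0b1010100010001101100011000

Add column by column in base 2, right to left:
  0+0 = 0
  1+1 = 0 carry 1
  0+1+1 = 0 carry 1
  1+1+1 = 1 carry 1
  0+0+1 = 1
  1+1 = 0 carry 1
  1+0+1 = 0 carry 1
  1+0+1 = 0 carry 1
  0+0+1 = 1
  0+1 = 1
  1+1 = 0 carry 1
  0+0+1 = 1
  0+1 = 1
  1+1 = 0 carry 1
  0+1+1 = 0 carry 1
  0+1+1 = 0 carry 1
  0+0+1 = 1
  0+0 = 0
  0+0 = 0
  1+1 = 0 carry 1
  0+0+1 = 1
  1+1 = 0 carry 1
  1+1+1 = 1 carry 1
  0+1+1 = 0 carry 1
  final carry 1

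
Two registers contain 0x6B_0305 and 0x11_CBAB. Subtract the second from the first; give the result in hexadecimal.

Subtract column by column in base 16:
  5-B → A (borrow)
  0-A-1 → 5 (borrow)
  3-B-1 → 7 (borrow)
  0-C-1 → 3 (borrow)
  B-1-1 → 9
  6-1 → 5

0x59375A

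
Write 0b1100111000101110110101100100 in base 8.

Group the bits in threes: 001 100 111 000 101 110 110 101 100 100 → 1470566544.

0o1470566544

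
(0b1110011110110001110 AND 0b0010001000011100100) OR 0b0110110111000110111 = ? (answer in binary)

0b1110011110110001110 AND 0b0010001000011100100 = 0b0010001000010000100.
Then OR with 0b0110110111000110111.

0b110111111010110111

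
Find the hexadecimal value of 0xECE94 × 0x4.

Multiply each base-16 digit by 4, carrying:
  4×4 = 16 → write 0 carry 1
  9×4+1 = 37 → write 5 carry 2
  E×4+2 = 58 → write A carry 3
  C×4+3 = 51 → write 3 carry 3
  E×4+3 = 59 → write B carry 3
  remaining carry: 3

0x3B3A50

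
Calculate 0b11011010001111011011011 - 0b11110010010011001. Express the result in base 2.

0b11010110011101001000010

Subtract column by column in base 2:
  1-1 → 0
  1-0 → 1
  0-0 → 0
  1-1 → 0
  1-1 → 0
  0-0 → 0
  1-0 → 1
  1-1 → 0
  0-0 → 0
  1-0 → 1
  1-1 → 0
  1-0 → 1
  1-0 → 1
  0-1 → 1 (borrow)
  0-1-1 → 0 (borrow)
  0-1-1 → 0 (borrow)
  1-1-1 → 1 (borrow)
  0-0-1 → 1 (borrow)
  1-0-1 → 0
  1-0 → 1
  0-0 → 0
  1-0 → 1
  1-0 → 1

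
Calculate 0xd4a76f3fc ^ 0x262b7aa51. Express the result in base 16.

XOR each hex digit independently (no carries):
  d^2=f, 4^6=2, a^2=8, 7^b=c, 6^7=1, f^a=5, 3^a=9, f^5=a, c^1=d

0xf28c159ad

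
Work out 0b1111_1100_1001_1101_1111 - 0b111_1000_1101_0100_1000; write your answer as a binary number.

Subtract column by column in base 2:
  1-0 → 1
  1-0 → 1
  1-0 → 1
  1-1 → 0
  1-0 → 1
  0-0 → 0
  1-1 → 0
  1-0 → 1
  1-1 → 0
  0-0 → 0
  0-1 → 1 (borrow)
  1-1-1 → 1 (borrow)
  0-0-1 → 1 (borrow)
  0-0-1 → 1 (borrow)
  1-0-1 → 0
  1-1 → 0
  1-1 → 0
  1-1 → 0
  1-1 → 0
  1-0 → 1

0b10000011110010010111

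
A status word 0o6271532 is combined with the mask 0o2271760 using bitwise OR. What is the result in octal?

0o6271772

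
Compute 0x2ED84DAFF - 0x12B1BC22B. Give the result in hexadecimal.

0x1C26918D4

Subtract column by column in base 16:
  F-B → 4
  F-2 → D
  A-2 → 8
  D-C → 1
  4-B → 9 (borrow)
  8-1-1 → 6
  D-B → 2
  E-2 → C
  2-1 → 1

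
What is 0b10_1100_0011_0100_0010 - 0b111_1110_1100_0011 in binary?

0b100100010001111111

Subtract column by column in base 2:
  0-1 → 1 (borrow)
  1-1-1 → 1 (borrow)
  0-0-1 → 1 (borrow)
  0-0-1 → 1 (borrow)
  0-0-1 → 1 (borrow)
  0-0-1 → 1 (borrow)
  1-1-1 → 1 (borrow)
  0-1-1 → 0 (borrow)
  1-0-1 → 0
  1-1 → 0
  0-1 → 1 (borrow)
  0-1-1 → 0 (borrow)
  0-1-1 → 0 (borrow)
  0-1-1 → 0 (borrow)
  1-1-1 → 1 (borrow)
  1-0-1 → 0
  0-0 → 0
  1-0 → 1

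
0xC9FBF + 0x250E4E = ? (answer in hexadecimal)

Add column by column in base 16, right to left:
  F+E = D carry 1
  B+4+1 = 0 carry 1
  F+E+1 = E carry 1
  9+0+1 = A
  C+5 = 1 carry 1
  0+2+1 = 3

0x31AE0D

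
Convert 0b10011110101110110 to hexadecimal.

Group the bits into nibbles: 0001 0011 1101 0111 0110 → 13D76.

0x13D76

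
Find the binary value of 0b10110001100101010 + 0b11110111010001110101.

0b100001101011110011111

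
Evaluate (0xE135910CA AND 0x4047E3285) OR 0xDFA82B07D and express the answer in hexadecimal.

0xDFADAB0FD

0xE135910CA AND 0x4047E3285 = 0x400581080.
Then OR with 0xDFA82B07D.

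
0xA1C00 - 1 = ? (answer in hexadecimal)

The trailing 2 digits are 0, so subtracting 1 borrows through: they become F and the next digit up decrements.

0xA1BFF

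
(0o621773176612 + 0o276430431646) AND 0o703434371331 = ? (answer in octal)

0o100420230020

Add column by column in base 8, right to left:
  2+6 = 0 carry 1
  1+4+1 = 6
  6+6 = 4 carry 1
  6+1+1 = 0 carry 1
  7+3+1 = 3 carry 1
  1+4+1 = 6
  3+0 = 3
  7+3 = 2 carry 1
  7+4+1 = 4 carry 1
  1+6+1 = 0 carry 1
  2+7+1 = 2 carry 1
  6+2+1 = 1 carry 1
  final carry 1
Sum = 0o1120423630460; now AND with 0o703434371331:
  1&0=0, 1&7=1, 2&0=0, 0&3=0, 4&4=4, 2&3=2, 3&4=0, 6&3=2, 3&7=3, 0&1=0, 4&3=0, 6&3=2, 0&1=0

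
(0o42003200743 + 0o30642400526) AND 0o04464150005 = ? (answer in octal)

0o444000001

Add column by column in base 8, right to left:
  3+6 = 1 carry 1
  4+2+1 = 7
  7+5 = 4 carry 1
  0+0+1 = 1
  0+0 = 0
  2+4 = 6
  3+2 = 5
  0+4 = 4
  0+6 = 6
  2+0 = 2
  4+3 = 7
Sum = 0o72645601471; now AND with 0o04464150005:
  7&0=0, 2&4=0, 6&4=4, 4&6=4, 5&4=4, 6&1=0, 0&5=0, 1&0=0, 4&0=0, 7&0=0, 1&5=1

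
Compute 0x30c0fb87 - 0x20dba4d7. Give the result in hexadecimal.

0xfe556b0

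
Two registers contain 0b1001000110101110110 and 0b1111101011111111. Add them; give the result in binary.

Add column by column in base 2, right to left:
  0+1 = 1
  1+1 = 0 carry 1
  1+1+1 = 1 carry 1
  0+1+1 = 0 carry 1
  1+1+1 = 1 carry 1
  1+1+1 = 1 carry 1
  1+1+1 = 1 carry 1
  0+1+1 = 0 carry 1
  1+0+1 = 0 carry 1
  0+1+1 = 0 carry 1
  1+0+1 = 0 carry 1
  1+1+1 = 1 carry 1
  0+1+1 = 0 carry 1
  0+1+1 = 0 carry 1
  0+1+1 = 0 carry 1
  1+1+1 = 1 carry 1
  0+0+1 = 1
  0+0 = 0
  1+0 = 1

0b1011000100001110101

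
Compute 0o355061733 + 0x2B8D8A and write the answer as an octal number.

0o367770545

0x2B8D8A = 0o12706612 in octal.
Add column by column in base 8, right to left:
  3+2 = 5
  3+1 = 4
  7+6 = 5 carry 1
  1+6+1 = 0 carry 1
  6+0+1 = 7
  0+7 = 7
  5+2 = 7
  5+1 = 6
  3+0 = 3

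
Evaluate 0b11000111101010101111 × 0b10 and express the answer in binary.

0b110001111010101011110

Multiply each base-2 digit by 2, carrying:
  1×2 = 2 → write 0 carry 1
  1×2+1 = 3 → write 1 carry 1
  1×2+1 = 3 → write 1 carry 1
  1×2+1 = 3 → write 1 carry 1
  0×2+1 = 1 → write 1
  1×2 = 2 → write 0 carry 1
  0×2+1 = 1 → write 1
  1×2 = 2 → write 0 carry 1
  0×2+1 = 1 → write 1
  1×2 = 2 → write 0 carry 1
  0×2+1 = 1 → write 1
  1×2 = 2 → write 0 carry 1
  1×2+1 = 3 → write 1 carry 1
  1×2+1 = 3 → write 1 carry 1
  1×2+1 = 3 → write 1 carry 1
  0×2+1 = 1 → write 1
  0×2 = 0 → write 0
  0×2 = 0 → write 0
  1×2 = 2 → write 0 carry 1
  1×2+1 = 3 → write 1 carry 1
  remaining carry: 1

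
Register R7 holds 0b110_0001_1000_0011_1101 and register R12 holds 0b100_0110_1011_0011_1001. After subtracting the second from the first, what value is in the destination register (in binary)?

0b11010110100000100

Subtract column by column in base 2:
  1-1 → 0
  0-0 → 0
  1-0 → 1
  1-1 → 0
  1-1 → 0
  1-1 → 0
  0-0 → 0
  0-0 → 0
  0-1 → 1 (borrow)
  0-1-1 → 0 (borrow)
  0-0-1 → 1 (borrow)
  1-1-1 → 1 (borrow)
  1-0-1 → 0
  0-1 → 1 (borrow)
  0-1-1 → 0 (borrow)
  0-0-1 → 1 (borrow)
  0-0-1 → 1 (borrow)
  1-0-1 → 0
  1-1 → 0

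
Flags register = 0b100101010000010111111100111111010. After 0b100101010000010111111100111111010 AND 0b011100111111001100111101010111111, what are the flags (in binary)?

0b000100010000000100111100010111010

AND bit by bit (1 only where both bits are 1):
  100101010000010111111100111111010
& 011100111111001100111101010111111
= 000100010000000100111100010111010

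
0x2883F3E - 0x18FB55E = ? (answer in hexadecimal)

Subtract column by column in base 16:
  E-E → 0
  3-5 → E (borrow)
  F-5-1 → 9
  3-B → 8 (borrow)
  8-F-1 → 8 (borrow)
  8-8-1 → F (borrow)
  2-1-1 → 0

0xF889E0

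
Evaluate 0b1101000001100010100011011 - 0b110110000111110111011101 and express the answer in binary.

0b110010000100011100111110

Subtract column by column in base 2:
  1-1 → 0
  1-0 → 1
  0-1 → 1 (borrow)
  1-1-1 → 1 (borrow)
  1-1-1 → 1 (borrow)
  0-0-1 → 1 (borrow)
  0-1-1 → 0 (borrow)
  0-1-1 → 0 (borrow)
  1-1-1 → 1 (borrow)
  0-0-1 → 1 (borrow)
  1-1-1 → 1 (borrow)
  0-1-1 → 0 (borrow)
  0-1-1 → 0 (borrow)
  0-1-1 → 0 (borrow)
  1-1-1 → 1 (borrow)
  1-0-1 → 0
  0-0 → 0
  0-0 → 0
  0-0 → 0
  0-1 → 1 (borrow)
  0-1-1 → 0 (borrow)
  1-0-1 → 0
  0-1 → 1 (borrow)
  1-1-1 → 1 (borrow)
  1-0-1 → 0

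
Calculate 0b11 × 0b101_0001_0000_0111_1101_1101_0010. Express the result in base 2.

Multiply each base-2 digit by 3, carrying:
  0×3 = 0 → write 0
  1×3 = 3 → write 1 carry 1
  0×3+1 = 1 → write 1
  0×3 = 0 → write 0
  1×3 = 3 → write 1 carry 1
  0×3+1 = 1 → write 1
  1×3 = 3 → write 1 carry 1
  1×3+1 = 4 → write 0 carry 2
  1×3+2 = 5 → write 1 carry 2
  0×3+2 = 2 → write 0 carry 1
  1×3+1 = 4 → write 0 carry 2
  1×3+2 = 5 → write 1 carry 2
  1×3+2 = 5 → write 1 carry 2
  1×3+2 = 5 → write 1 carry 2
  1×3+2 = 5 → write 1 carry 2
  0×3+2 = 2 → write 0 carry 1
  0×3+1 = 1 → write 1
  0×3 = 0 → write 0
  0×3 = 0 → write 0
  0×3 = 0 → write 0
  1×3 = 3 → write 1 carry 1
  0×3+1 = 1 → write 1
  0×3 = 0 → write 0
  0×3 = 0 → write 0
  1×3 = 3 → write 1 carry 1
  0×3+1 = 1 → write 1
  1×3 = 3 → write 1 carry 1
  remaining carry: 1

0b1111001100010111100101110110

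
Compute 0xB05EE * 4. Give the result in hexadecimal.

0x2C17B8

Multiply each base-16 digit by 4, carrying:
  E×4 = 56 → write 8 carry 3
  E×4+3 = 59 → write B carry 3
  5×4+3 = 23 → write 7 carry 1
  0×4+1 = 1 → write 1
  B×4 = 44 → write C carry 2
  remaining carry: 2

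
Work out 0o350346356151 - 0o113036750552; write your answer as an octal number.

0o235307405377

Subtract column by column in base 8:
  1-2 → 7 (borrow)
  5-5-1 → 7 (borrow)
  1-5-1 → 3 (borrow)
  6-0-1 → 5
  5-5 → 0
  3-7 → 4 (borrow)
  6-6-1 → 7 (borrow)
  4-3-1 → 0
  3-0 → 3
  0-3 → 5 (borrow)
  5-1-1 → 3
  3-1 → 2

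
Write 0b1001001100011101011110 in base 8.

0o11143536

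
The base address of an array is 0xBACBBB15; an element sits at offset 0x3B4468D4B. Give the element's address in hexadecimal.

0x46F124860

Add column by column in base 16, right to left:
  5+B = 0 carry 1
  1+4+1 = 6
  B+D = 8 carry 1
  B+8+1 = 4 carry 1
  B+6+1 = 2 carry 1
  C+4+1 = 1 carry 1
  A+4+1 = F
  B+B = 6 carry 1
  0+3+1 = 4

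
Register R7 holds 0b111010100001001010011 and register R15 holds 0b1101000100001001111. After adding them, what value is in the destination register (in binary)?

Add column by column in base 2, right to left:
  1+1 = 0 carry 1
  1+1+1 = 1 carry 1
  0+1+1 = 0 carry 1
  0+1+1 = 0 carry 1
  1+0+1 = 0 carry 1
  0+0+1 = 1
  1+1 = 0 carry 1
  0+0+1 = 1
  0+0 = 0
  1+0 = 1
  0+0 = 0
  0+1 = 1
  0+0 = 0
  0+0 = 0
  1+0 = 1
  0+1 = 1
  1+0 = 1
  0+1 = 1
  1+1 = 0 carry 1
  1+0+1 = 0 carry 1
  1+0+1 = 0 carry 1
  final carry 1

0b1000111100101010100010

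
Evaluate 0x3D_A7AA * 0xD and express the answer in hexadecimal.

0x32183A2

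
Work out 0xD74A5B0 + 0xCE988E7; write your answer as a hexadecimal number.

Add column by column in base 16, right to left:
  0+7 = 7
  B+E = 9 carry 1
  5+8+1 = E
  A+8 = 2 carry 1
  4+9+1 = E
  7+E = 5 carry 1
  D+C+1 = A carry 1
  final carry 1

0x1A5E2E97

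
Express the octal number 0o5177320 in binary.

0b101001111111011010000

Each octal digit is 3 bits: 5=101 1=001 7=111 7=111 3=011 2=010 0=000.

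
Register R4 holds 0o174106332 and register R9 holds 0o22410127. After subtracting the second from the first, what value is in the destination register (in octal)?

Subtract column by column in base 8:
  2-7 → 3 (borrow)
  3-2-1 → 0
  3-1 → 2
  6-0 → 6
  0-1 → 7 (borrow)
  1-4-1 → 4 (borrow)
  4-2-1 → 1
  7-2 → 5
  1-0 → 1

0o151476203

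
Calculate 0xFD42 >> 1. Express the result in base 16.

0x7EA1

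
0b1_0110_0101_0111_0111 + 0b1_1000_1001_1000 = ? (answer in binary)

Add column by column in base 2, right to left:
  1+0 = 1
  1+0 = 1
  1+0 = 1
  0+1 = 1
  1+1 = 0 carry 1
  1+0+1 = 0 carry 1
  1+0+1 = 0 carry 1
  0+1+1 = 0 carry 1
  1+0+1 = 0 carry 1
  0+0+1 = 1
  1+0 = 1
  0+1 = 1
  0+1 = 1
  1+0 = 1
  1+0 = 1
  0+0 = 0
  1+0 = 1

0b10111111000001111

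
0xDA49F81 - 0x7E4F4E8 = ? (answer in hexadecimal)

0x5BFAA99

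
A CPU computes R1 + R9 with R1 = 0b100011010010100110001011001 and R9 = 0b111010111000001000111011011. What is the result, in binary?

0b1011110001010101111000110100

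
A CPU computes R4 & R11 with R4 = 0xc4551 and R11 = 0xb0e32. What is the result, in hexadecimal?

0x80410

AND each hex digit independently (no carries):
  c&b=8, 4&0=0, 5&e=4, 5&3=1, 1&2=0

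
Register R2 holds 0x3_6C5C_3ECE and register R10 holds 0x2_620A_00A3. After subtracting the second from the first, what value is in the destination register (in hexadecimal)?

Subtract column by column in base 16:
  E-3 → B
  C-A → 2
  E-0 → E
  3-0 → 3
  C-A → 2
  5-0 → 5
  C-2 → A
  6-6 → 0
  3-2 → 1

0x10A523E2B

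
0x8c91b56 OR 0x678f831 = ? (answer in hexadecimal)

OR each hex digit independently (no carries):
  8|6=e, c|7=f, 9|8=9, 1|f=f, b|8=b, 5|3=7, 6|1=7

0xef9fb77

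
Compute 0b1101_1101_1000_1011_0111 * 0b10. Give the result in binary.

0b110111011000101101110

Multiply each base-2 digit by 2, carrying:
  1×2 = 2 → write 0 carry 1
  1×2+1 = 3 → write 1 carry 1
  1×2+1 = 3 → write 1 carry 1
  0×2+1 = 1 → write 1
  1×2 = 2 → write 0 carry 1
  1×2+1 = 3 → write 1 carry 1
  0×2+1 = 1 → write 1
  1×2 = 2 → write 0 carry 1
  0×2+1 = 1 → write 1
  0×2 = 0 → write 0
  0×2 = 0 → write 0
  1×2 = 2 → write 0 carry 1
  1×2+1 = 3 → write 1 carry 1
  0×2+1 = 1 → write 1
  1×2 = 2 → write 0 carry 1
  1×2+1 = 3 → write 1 carry 1
  1×2+1 = 3 → write 1 carry 1
  0×2+1 = 1 → write 1
  1×2 = 2 → write 0 carry 1
  1×2+1 = 3 → write 1 carry 1
  remaining carry: 1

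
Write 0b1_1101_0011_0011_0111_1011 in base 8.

Group the bits in threes: 111 010 011 001 101 111 011 → 7231573.

0o7231573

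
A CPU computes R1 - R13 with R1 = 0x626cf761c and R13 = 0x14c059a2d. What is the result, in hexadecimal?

0x4dac9dbef

Subtract column by column in base 16:
  c-d → f (borrow)
  1-2-1 → e (borrow)
  6-a-1 → b (borrow)
  7-9-1 → d (borrow)
  f-5-1 → 9
  c-0 → c
  6-c → a (borrow)
  2-4-1 → d (borrow)
  6-1-1 → 4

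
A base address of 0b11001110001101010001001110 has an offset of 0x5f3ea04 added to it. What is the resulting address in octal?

0o1113137122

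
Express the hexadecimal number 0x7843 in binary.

Expand each hex digit to 4 bits: 7=0111 8=1000 4=0100 3=0011.

0b111100001000011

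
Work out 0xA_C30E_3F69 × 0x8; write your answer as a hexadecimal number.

Multiply each base-16 digit by 8, carrying:
  9×8 = 72 → write 8 carry 4
  6×8+4 = 52 → write 4 carry 3
  F×8+3 = 123 → write B carry 7
  3×8+7 = 31 → write F carry 1
  E×8+1 = 113 → write 1 carry 7
  0×8+7 = 7 → write 7
  3×8 = 24 → write 8 carry 1
  C×8+1 = 97 → write 1 carry 6
  A×8+6 = 86 → write 6 carry 5
  remaining carry: 5

0x561871FB48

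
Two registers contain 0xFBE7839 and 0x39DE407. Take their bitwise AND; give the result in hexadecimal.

0x39C6001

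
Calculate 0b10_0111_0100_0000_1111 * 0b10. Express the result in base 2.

Multiply each base-2 digit by 2, carrying:
  1×2 = 2 → write 0 carry 1
  1×2+1 = 3 → write 1 carry 1
  1×2+1 = 3 → write 1 carry 1
  1×2+1 = 3 → write 1 carry 1
  0×2+1 = 1 → write 1
  0×2 = 0 → write 0
  0×2 = 0 → write 0
  0×2 = 0 → write 0
  0×2 = 0 → write 0
  0×2 = 0 → write 0
  1×2 = 2 → write 0 carry 1
  0×2+1 = 1 → write 1
  1×2 = 2 → write 0 carry 1
  1×2+1 = 3 → write 1 carry 1
  1×2+1 = 3 → write 1 carry 1
  0×2+1 = 1 → write 1
  0×2 = 0 → write 0
  1×2 = 2 → write 0 carry 1
  remaining carry: 1

0b1001110100000011110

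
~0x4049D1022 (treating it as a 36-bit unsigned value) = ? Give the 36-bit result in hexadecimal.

0xBFB62EFDD

Each hex digit d becomes F−d:
  4→B, 0→F, 4→B, 9→6, D→2, 1→E, 0→F, 2→D, 2→D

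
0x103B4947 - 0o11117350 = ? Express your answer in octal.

0o2005525137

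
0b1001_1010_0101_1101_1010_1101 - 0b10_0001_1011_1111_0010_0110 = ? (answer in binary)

0b11110001001111010000111

Subtract column by column in base 2:
  1-0 → 1
  0-1 → 1 (borrow)
  1-1-1 → 1 (borrow)
  1-0-1 → 0
  0-0 → 0
  1-1 → 0
  0-0 → 0
  1-0 → 1
  1-1 → 0
  0-1 → 1 (borrow)
  1-1-1 → 1 (borrow)
  1-1-1 → 1 (borrow)
  1-1-1 → 1 (borrow)
  0-1-1 → 0 (borrow)
  1-0-1 → 0
  0-1 → 1 (borrow)
  0-1-1 → 0 (borrow)
  1-0-1 → 0
  0-0 → 0
  1-0 → 1
  1-0 → 1
  0-1 → 1 (borrow)
  0-0-1 → 1 (borrow)
  1-0-1 → 0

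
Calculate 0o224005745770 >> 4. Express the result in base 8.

0o11200276277

4 bits is not a whole number of base-8 digits; in binary: 10010100000000101111100101111111000 >> 4 = 1001010000000010111110010111111.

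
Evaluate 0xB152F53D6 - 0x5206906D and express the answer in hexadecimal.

0xAC328C369

Subtract column by column in base 16:
  6-D → 9 (borrow)
  D-6-1 → 6
  3-0 → 3
  5-9 → C (borrow)
  F-6-1 → 8
  2-0 → 2
  5-2 → 3
  1-5 → C (borrow)
  B-0-1 → A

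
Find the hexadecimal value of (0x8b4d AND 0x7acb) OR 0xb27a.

0x8b4d AND 0x7acb = 0x0a49.
Then OR with 0xb27a.

0xba7b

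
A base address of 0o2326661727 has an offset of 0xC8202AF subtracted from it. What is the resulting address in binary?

0b110110110010110000100101000

0o2326661727 = 0b10011010110110110001111010111 in binary.
0xC8202AF = 0b1100100000100000001010101111 in binary.
Subtract column by column in base 2:
  1-1 → 0
  1-1 → 0
  1-1 → 0
  0-1 → 1 (borrow)
  1-0-1 → 0
  0-1 → 1 (borrow)
  1-0-1 → 0
  1-1 → 0
  1-0 → 1
  1-1 → 0
  0-0 → 0
  0-0 → 0
  0-0 → 0
  1-0 → 1
  1-0 → 1
  0-0 → 0
  1-0 → 1
  1-1 → 0
  0-0 → 0
  1-0 → 1
  1-0 → 1
  0-0 → 0
  1-0 → 1
  0-1 → 1 (borrow)
  1-0-1 → 0
  1-0 → 1
  0-1 → 1 (borrow)
  0-1-1 → 0 (borrow)
  1-0-1 → 0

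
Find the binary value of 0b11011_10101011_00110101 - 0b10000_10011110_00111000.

0b10110000110011111101

Subtract column by column in base 2:
  1-0 → 1
  0-0 → 0
  1-0 → 1
  0-1 → 1 (borrow)
  1-1-1 → 1 (borrow)
  1-1-1 → 1 (borrow)
  0-0-1 → 1 (borrow)
  0-0-1 → 1 (borrow)
  1-0-1 → 0
  1-1 → 0
  0-1 → 1 (borrow)
  1-1-1 → 1 (borrow)
  0-1-1 → 0 (borrow)
  1-0-1 → 0
  0-0 → 0
  1-1 → 0
  1-0 → 1
  1-0 → 1
  0-0 → 0
  1-0 → 1
  1-1 → 0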